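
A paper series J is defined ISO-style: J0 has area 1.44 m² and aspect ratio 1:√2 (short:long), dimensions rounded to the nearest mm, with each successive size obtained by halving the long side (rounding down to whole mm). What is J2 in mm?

Let J0's short side be w mm. w · w√2 = 1.44 m² = 1,440,000 mm², so w ≈ 1009.1 mm and w√2 ≈ 1427.0 mm → J0 = 1009 × 1427 mm.
J1: ⌊1427/2⌋ × 1009 = 713 × 1009 mm
J2: ⌊1009/2⌋ × 713 = 504 × 713 mm

504 × 713 mm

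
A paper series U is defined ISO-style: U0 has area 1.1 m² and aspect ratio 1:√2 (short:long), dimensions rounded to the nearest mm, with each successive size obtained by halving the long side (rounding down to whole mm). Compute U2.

Let U0's short side be w mm. w · w√2 = 1.1 m² = 1,100,000 mm², so w ≈ 881.9 mm and w√2 ≈ 1247.3 mm → U0 = 882 × 1247 mm.
U1: ⌊1247/2⌋ × 882 = 623 × 882 mm
U2: ⌊882/2⌋ × 623 = 441 × 623 mm

441 × 623 mm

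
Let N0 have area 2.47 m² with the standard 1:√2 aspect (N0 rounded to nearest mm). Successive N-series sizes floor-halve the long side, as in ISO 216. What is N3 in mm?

467 × 661 mm

Let N0's short side be w mm. w · w√2 = 2.47 m² = 2,470,000 mm², so w ≈ 1321.6 mm and w√2 ≈ 1869.0 mm → N0 = 1322 × 1869 mm.
N1: ⌊1869/2⌋ × 1322 = 934 × 1322 mm
N2: ⌊1322/2⌋ × 934 = 661 × 934 mm
N3: ⌊934/2⌋ × 661 = 467 × 661 mm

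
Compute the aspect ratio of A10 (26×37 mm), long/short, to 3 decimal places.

37 / 26 = 1.423
ISO 216 targets √2 ≈ 1.414; the +0.009 deviation is from mm rounding.

1.423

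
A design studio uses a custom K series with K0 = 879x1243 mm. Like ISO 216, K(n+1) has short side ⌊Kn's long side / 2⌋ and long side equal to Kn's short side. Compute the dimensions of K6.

K1: ⌊1243/2⌋ × 879 = 621 × 879 mm
K2: ⌊879/2⌋ × 621 = 439 × 621 mm
K3: ⌊621/2⌋ × 439 = 310 × 439 mm
K4: ⌊439/2⌋ × 310 = 219 × 310 mm
K5: ⌊310/2⌋ × 219 = 155 × 219 mm
K6: ⌊219/2⌋ × 155 = 109 × 155 mm

109 × 155 mm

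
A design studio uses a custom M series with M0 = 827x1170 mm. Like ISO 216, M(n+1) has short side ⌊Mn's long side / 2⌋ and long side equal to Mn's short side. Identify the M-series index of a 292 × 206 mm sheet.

M0: 827 × 1170 mm
M1: 585 × 827 mm
M2: 413 × 585 mm
M3: 292 × 413 mm
M4: 206 × 292 mm
M5: 146 × 206 mm
→ matches M4.

M4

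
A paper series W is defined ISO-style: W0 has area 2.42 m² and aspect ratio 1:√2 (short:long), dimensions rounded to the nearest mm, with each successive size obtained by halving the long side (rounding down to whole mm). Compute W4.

327 × 462 mm

Let W0's short side be w mm. w · w√2 = 2.42 m² = 2,420,000 mm², so w ≈ 1308.1 mm and w√2 ≈ 1850.0 mm → W0 = 1308 × 1850 mm.
W1: ⌊1850/2⌋ × 1308 = 925 × 1308 mm
W2: ⌊1308/2⌋ × 925 = 654 × 925 mm
W3: ⌊925/2⌋ × 654 = 462 × 654 mm
W4: ⌊654/2⌋ × 462 = 327 × 462 mm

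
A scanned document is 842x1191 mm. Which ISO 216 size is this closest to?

Aspect ratio 1191/842 ≈ 1.414 — close to the ISO √2 ≈ 1.414.
In the A-series (A0 area = 1 m²): A0 = 841 × 1189 mm.
Off by 3 mm total — nearest standard size.

A0 (841 × 1189 mm)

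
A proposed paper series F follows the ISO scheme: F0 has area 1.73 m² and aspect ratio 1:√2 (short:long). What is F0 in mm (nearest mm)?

1106 × 1564 mm

Let the short side be w mm. Then w · w√2 = 1.73 m² = 1,730,000 mm².
w² = 1,730,000/√2, so w ≈ 1106.0 mm; long side = w√2 ≈ 1564.2 mm.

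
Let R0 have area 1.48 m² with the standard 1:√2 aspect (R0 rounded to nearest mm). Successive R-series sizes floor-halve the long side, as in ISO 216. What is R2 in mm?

Let R0's short side be w mm. w · w√2 = 1.48 m² = 1,480,000 mm², so w ≈ 1023.0 mm and w√2 ≈ 1446.7 mm → R0 = 1023 × 1447 mm.
R1: ⌊1447/2⌋ × 1023 = 723 × 1023 mm
R2: ⌊1023/2⌋ × 723 = 511 × 723 mm

511 × 723 mm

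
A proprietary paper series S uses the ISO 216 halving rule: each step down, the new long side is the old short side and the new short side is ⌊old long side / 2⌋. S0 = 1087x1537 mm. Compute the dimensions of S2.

S1: ⌊1537/2⌋ × 1087 = 768 × 1087 mm
S2: ⌊1087/2⌋ × 768 = 543 × 768 mm

543 × 768 mm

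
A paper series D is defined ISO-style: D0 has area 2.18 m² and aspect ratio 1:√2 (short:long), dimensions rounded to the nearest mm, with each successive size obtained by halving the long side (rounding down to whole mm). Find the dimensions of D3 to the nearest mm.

Let D0's short side be w mm. w · w√2 = 2.18 m² = 2,180,000 mm², so w ≈ 1241.6 mm and w√2 ≈ 1755.8 mm → D0 = 1242 × 1756 mm.
D1: ⌊1756/2⌋ × 1242 = 878 × 1242 mm
D2: ⌊1242/2⌋ × 878 = 621 × 878 mm
D3: ⌊878/2⌋ × 621 = 439 × 621 mm

439 × 621 mm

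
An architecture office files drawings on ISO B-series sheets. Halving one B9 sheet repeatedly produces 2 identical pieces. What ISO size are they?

2 = 2^1, so 1 halving step.
B9 → B10 → … → B10 after 1 step.

B10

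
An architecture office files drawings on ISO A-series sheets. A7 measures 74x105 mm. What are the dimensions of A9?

37 × 52 mm

A8: ⌊105/2⌋ × 74 = 52 × 74 mm
A9: ⌊74/2⌋ × 52 = 37 × 52 mm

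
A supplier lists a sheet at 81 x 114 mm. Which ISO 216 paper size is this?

Aspect ratio 114/81 ≈ 1.407 — close to the ISO √2 ≈ 1.414.
In the C-series (envelope sizes, between A and B): C7 = 81 × 114 mm.

C7 (81 × 114 mm)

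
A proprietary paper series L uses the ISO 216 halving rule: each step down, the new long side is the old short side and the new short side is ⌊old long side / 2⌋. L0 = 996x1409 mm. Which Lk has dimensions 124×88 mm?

L0: 996 × 1409 mm
L1: 704 × 996 mm
L2: 498 × 704 mm
L3: 352 × 498 mm
L4: 249 × 352 mm
L5: 176 × 249 mm
L6: 124 × 176 mm
L7: 88 × 124 mm
L8: 62 × 88 mm
→ matches L7.

L7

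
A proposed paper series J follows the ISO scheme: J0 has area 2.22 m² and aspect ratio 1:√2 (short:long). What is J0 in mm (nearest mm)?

1253 × 1772 mm

Let the short side be w mm. Then w · w√2 = 2.22 m² = 2,220,000 mm².
w² = 2,220,000/√2, so w ≈ 1252.9 mm; long side = w√2 ≈ 1771.9 mm.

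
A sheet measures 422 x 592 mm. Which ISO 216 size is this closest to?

Aspect ratio 592/422 ≈ 1.403 — close to the ISO √2 ≈ 1.414.
In the A-series (A0 area = 1 m²): A2 = 420 × 594 mm.
Off by 4 mm total — nearest standard size.

A2 (420 × 594 mm)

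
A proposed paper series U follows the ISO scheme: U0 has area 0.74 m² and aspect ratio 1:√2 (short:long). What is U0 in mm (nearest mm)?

Let the short side be w mm. Then w · w√2 = 0.74 m² = 740,000 mm².
w² = 740,000/√2, so w ≈ 723.4 mm; long side = w√2 ≈ 1023.0 mm.

723 × 1023 mm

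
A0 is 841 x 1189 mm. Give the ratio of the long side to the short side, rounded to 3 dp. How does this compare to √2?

1189 / 841 = 1.414
Matches √2 ≈ 1.414 — the ISO 216 defining ratio.

1.414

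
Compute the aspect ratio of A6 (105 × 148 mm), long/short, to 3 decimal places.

148 / 105 = 1.410
ISO 216 targets √2 ≈ 1.414; the -0.005 deviation is from mm rounding.

1.410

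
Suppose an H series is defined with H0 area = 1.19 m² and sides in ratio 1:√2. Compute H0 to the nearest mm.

917 × 1297 mm

Let the short side be w mm. Then w · w√2 = 1.19 m² = 1,190,000 mm².
w² = 1,190,000/√2, so w ≈ 917.3 mm; long side = w√2 ≈ 1297.3 mm.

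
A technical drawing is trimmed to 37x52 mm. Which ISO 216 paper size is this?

A9 (37 × 52 mm)

Aspect ratio 52/37 ≈ 1.405 — close to the ISO √2 ≈ 1.414.
In the A-series (A0 area = 1 m²): A9 = 37 × 52 mm.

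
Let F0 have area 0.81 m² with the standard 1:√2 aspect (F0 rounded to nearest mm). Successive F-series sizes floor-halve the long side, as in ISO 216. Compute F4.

189 × 267 mm

Let F0's short side be w mm. w · w√2 = 0.81 m² = 810,000 mm², so w ≈ 756.8 mm and w√2 ≈ 1070.3 mm → F0 = 757 × 1070 mm.
F1: ⌊1070/2⌋ × 757 = 535 × 757 mm
F2: ⌊757/2⌋ × 535 = 378 × 535 mm
F3: ⌊535/2⌋ × 378 = 267 × 378 mm
F4: ⌊378/2⌋ × 267 = 189 × 267 mm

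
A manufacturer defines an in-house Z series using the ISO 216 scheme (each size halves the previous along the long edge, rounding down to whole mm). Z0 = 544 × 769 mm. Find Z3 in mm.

192 × 272 mm

Z1: ⌊769/2⌋ × 544 = 384 × 544 mm
Z2: ⌊544/2⌋ × 384 = 272 × 384 mm
Z3: ⌊384/2⌋ × 272 = 192 × 272 mm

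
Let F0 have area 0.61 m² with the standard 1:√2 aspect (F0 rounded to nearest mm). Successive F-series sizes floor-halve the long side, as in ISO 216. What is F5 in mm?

Let F0's short side be w mm. w · w√2 = 0.61 m² = 610,000 mm², so w ≈ 656.8 mm and w√2 ≈ 928.8 mm → F0 = 657 × 929 mm.
F1: ⌊929/2⌋ × 657 = 464 × 657 mm
F2: ⌊657/2⌋ × 464 = 328 × 464 mm
F3: ⌊464/2⌋ × 328 = 232 × 328 mm
F4: ⌊328/2⌋ × 232 = 164 × 232 mm
F5: ⌊232/2⌋ × 164 = 116 × 164 mm

116 × 164 mm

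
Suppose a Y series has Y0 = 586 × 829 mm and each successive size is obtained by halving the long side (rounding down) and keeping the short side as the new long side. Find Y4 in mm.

Y1: ⌊829/2⌋ × 586 = 414 × 586 mm
Y2: ⌊586/2⌋ × 414 = 293 × 414 mm
Y3: ⌊414/2⌋ × 293 = 207 × 293 mm
Y4: ⌊293/2⌋ × 207 = 146 × 207 mm

146 × 207 mm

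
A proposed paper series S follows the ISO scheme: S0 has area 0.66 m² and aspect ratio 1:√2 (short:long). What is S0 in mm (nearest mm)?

Let the short side be w mm. Then w · w√2 = 0.66 m² = 660,000 mm².
w² = 660,000/√2, so w ≈ 683.1 mm; long side = w√2 ≈ 966.1 mm.

683 × 966 mm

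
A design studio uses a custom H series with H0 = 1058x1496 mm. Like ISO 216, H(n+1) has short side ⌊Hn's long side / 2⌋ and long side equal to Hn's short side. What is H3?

H1: ⌊1496/2⌋ × 1058 = 748 × 1058 mm
H2: ⌊1058/2⌋ × 748 = 529 × 748 mm
H3: ⌊748/2⌋ × 529 = 374 × 529 mm

374 × 529 mm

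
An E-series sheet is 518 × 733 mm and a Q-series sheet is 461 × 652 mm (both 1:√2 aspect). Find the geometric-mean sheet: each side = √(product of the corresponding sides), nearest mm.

489 × 691 mm

Short side: √(518 · 461) = √238798 ≈ 488.7 → 489 mm
Long side: √(733 · 652) = √477916 ≈ 691.3 → 691 mm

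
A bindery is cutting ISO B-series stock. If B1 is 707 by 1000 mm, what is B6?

B2: ⌊1000/2⌋ × 707 = 500 × 707 mm
B3: ⌊707/2⌋ × 500 = 353 × 500 mm
B4: ⌊500/2⌋ × 353 = 250 × 353 mm
B5: ⌊353/2⌋ × 250 = 176 × 250 mm
B6: ⌊250/2⌋ × 176 = 125 × 176 mm

125 × 176 mm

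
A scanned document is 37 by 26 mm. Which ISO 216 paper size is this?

Aspect ratio 37/26 ≈ 1.423 — close to the ISO √2 ≈ 1.414.
In the A-series (A0 area = 1 m²): A10 = 26 × 37 mm.

A10 (26 × 37 mm)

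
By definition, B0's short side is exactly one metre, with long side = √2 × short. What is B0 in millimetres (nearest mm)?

Short side = 1000 mm; long side = 1000√2 ≈ 1414.2 mm.

1000 × 1414 mm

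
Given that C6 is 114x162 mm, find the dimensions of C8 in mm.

57 × 81 mm

C7: ⌊162/2⌋ × 114 = 81 × 114 mm
C8: ⌊114/2⌋ × 81 = 57 × 81 mm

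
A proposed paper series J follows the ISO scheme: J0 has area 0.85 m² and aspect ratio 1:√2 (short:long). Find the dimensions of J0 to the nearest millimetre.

775 × 1096 mm

Let the short side be w mm. Then w · w√2 = 0.85 m² = 850,000 mm².
w² = 850,000/√2, so w ≈ 775.3 mm; long side = w√2 ≈ 1096.4 mm.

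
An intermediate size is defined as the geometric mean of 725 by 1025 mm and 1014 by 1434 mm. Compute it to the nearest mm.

857 × 1212 mm

Short side: √(725 · 1014) = √735150 ≈ 857.4 → 857 mm
Long side: √(1025 · 1434) = √1469850 ≈ 1212.4 → 1212 mm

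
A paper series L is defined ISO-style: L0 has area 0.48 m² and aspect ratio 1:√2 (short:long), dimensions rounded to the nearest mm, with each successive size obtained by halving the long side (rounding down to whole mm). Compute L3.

Let L0's short side be w mm. w · w√2 = 0.48 m² = 480,000 mm², so w ≈ 582.6 mm and w√2 ≈ 823.9 mm → L0 = 583 × 824 mm.
L1: ⌊824/2⌋ × 583 = 412 × 583 mm
L2: ⌊583/2⌋ × 412 = 291 × 412 mm
L3: ⌊412/2⌋ × 291 = 206 × 291 mm

206 × 291 mm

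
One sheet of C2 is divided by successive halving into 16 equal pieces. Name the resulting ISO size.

16 = 2^4, so 4 halving steps.
C2 → C3 → … → C6 after 4 steps.

C6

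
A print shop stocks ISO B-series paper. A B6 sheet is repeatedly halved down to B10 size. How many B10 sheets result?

16

B6 = 125 × 176 mm; B10 = 31 × 44 mm.
Each halving step doubles the count; 4 steps from B6 to B10.
2^4 = 16.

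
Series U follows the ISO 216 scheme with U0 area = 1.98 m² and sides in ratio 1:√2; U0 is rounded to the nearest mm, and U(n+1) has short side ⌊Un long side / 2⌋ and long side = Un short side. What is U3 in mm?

418 × 591 mm

Let U0's short side be w mm. w · w√2 = 1.98 m² = 1,980,000 mm², so w ≈ 1183.2 mm and w√2 ≈ 1673.4 mm → U0 = 1183 × 1673 mm.
U1: ⌊1673/2⌋ × 1183 = 836 × 1183 mm
U2: ⌊1183/2⌋ × 836 = 591 × 836 mm
U3: ⌊836/2⌋ × 591 = 418 × 591 mm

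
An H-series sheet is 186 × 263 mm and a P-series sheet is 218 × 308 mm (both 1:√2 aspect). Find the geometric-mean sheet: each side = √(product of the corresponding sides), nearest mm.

Short side: √(186 · 218) = √40548 ≈ 201.4 → 201 mm
Long side: √(263 · 308) = √81004 ≈ 284.6 → 285 mm

201 × 285 mm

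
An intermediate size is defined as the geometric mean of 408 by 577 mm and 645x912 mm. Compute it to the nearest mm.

513 × 725 mm

Short side: √(408 · 645) = √263160 ≈ 513.0 → 513 mm
Long side: √(577 · 912) = √526224 ≈ 725.4 → 725 mm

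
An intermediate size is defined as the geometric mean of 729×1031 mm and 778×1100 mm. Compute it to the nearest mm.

Short side: √(729 · 778) = √567162 ≈ 753.1 → 753 mm
Long side: √(1031 · 1100) = √1134100 ≈ 1064.9 → 1065 mm

753 × 1065 mm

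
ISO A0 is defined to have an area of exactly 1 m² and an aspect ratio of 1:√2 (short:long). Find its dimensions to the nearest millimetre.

Let the short side be w mm. Then the long side is w√2 and w · w√2 = 10⁶ mm².
w² = 10⁶/√2, so w = 1000 / 2^(1/4) ≈ 840.9 mm; long side = 1000 · 2^(1/4) ≈ 1189.2 mm.

841 × 1189 mm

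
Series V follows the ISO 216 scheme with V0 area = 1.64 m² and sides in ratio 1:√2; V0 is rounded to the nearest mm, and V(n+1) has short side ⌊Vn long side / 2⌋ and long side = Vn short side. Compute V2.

Let V0's short side be w mm. w · w√2 = 1.64 m² = 1,640,000 mm², so w ≈ 1076.9 mm and w√2 ≈ 1522.9 mm → V0 = 1077 × 1523 mm.
V1: ⌊1523/2⌋ × 1077 = 761 × 1077 mm
V2: ⌊1077/2⌋ × 761 = 538 × 761 mm

538 × 761 mm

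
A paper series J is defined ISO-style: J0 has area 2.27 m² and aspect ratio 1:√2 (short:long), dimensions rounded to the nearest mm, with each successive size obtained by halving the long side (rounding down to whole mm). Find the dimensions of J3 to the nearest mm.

448 × 633 mm

Let J0's short side be w mm. w · w√2 = 2.27 m² = 2,270,000 mm², so w ≈ 1266.9 mm and w√2 ≈ 1791.7 mm → J0 = 1267 × 1792 mm.
J1: ⌊1792/2⌋ × 1267 = 896 × 1267 mm
J2: ⌊1267/2⌋ × 896 = 633 × 896 mm
J3: ⌊896/2⌋ × 633 = 448 × 633 mm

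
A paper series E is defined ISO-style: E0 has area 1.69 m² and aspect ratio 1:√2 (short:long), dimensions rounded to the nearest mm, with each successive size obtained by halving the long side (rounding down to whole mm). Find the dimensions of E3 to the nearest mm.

386 × 546 mm

Let E0's short side be w mm. w · w√2 = 1.69 m² = 1,690,000 mm², so w ≈ 1093.2 mm and w√2 ≈ 1546.0 mm → E0 = 1093 × 1546 mm.
E1: ⌊1546/2⌋ × 1093 = 773 × 1093 mm
E2: ⌊1093/2⌋ × 773 = 546 × 773 mm
E3: ⌊773/2⌋ × 546 = 386 × 546 mm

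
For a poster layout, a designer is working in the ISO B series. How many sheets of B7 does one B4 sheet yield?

Each ISO step halves the sheet: 1 × B4 → 2 × B5 → 4 × B6 → 8 × B7
From B4 to B7 is 3 halving steps: 2^3 = 8.

8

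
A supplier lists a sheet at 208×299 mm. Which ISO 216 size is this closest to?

Aspect ratio 299/208 ≈ 1.438 (ISO target is √2 ≈ 1.414).
In the A-series (A0 area = 1 m²): A4 = 210 × 297 mm.
Off by 4 mm total — nearest standard size.

A4 (210 × 297 mm)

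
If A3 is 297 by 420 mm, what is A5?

A4: ⌊420/2⌋ × 297 = 210 × 297 mm
A5: ⌊297/2⌋ × 210 = 148 × 210 mm

148 × 210 mm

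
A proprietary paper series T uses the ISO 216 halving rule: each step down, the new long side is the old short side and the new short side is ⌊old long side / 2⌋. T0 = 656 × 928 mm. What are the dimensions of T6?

T1: ⌊928/2⌋ × 656 = 464 × 656 mm
T2: ⌊656/2⌋ × 464 = 328 × 464 mm
T3: ⌊464/2⌋ × 328 = 232 × 328 mm
T4: ⌊328/2⌋ × 232 = 164 × 232 mm
T5: ⌊232/2⌋ × 164 = 116 × 164 mm
T6: ⌊164/2⌋ × 116 = 82 × 116 mm

82 × 116 mm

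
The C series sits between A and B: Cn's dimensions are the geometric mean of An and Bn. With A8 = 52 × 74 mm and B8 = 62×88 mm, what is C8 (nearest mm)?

Short side: √(52 · 62) = √3224 ≈ 56.8 → 57 mm
Long side: √(74 · 88) = √6512 ≈ 80.7 → 81 mm

57 × 81 mm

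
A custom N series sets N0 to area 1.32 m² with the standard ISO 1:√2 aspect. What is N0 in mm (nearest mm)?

966 × 1366 mm

Let the short side be w mm. Then w · w√2 = 1.32 m² = 1,320,000 mm².
w² = 1,320,000/√2, so w ≈ 966.1 mm; long side = w√2 ≈ 1366.3 mm.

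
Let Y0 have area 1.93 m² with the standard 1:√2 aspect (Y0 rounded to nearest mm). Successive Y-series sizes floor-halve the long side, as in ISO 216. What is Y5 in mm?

206 × 292 mm

Let Y0's short side be w mm. w · w√2 = 1.93 m² = 1,930,000 mm², so w ≈ 1168.2 mm and w√2 ≈ 1652.1 mm → Y0 = 1168 × 1652 mm.
Y1: ⌊1652/2⌋ × 1168 = 826 × 1168 mm
Y2: ⌊1168/2⌋ × 826 = 584 × 826 mm
Y3: ⌊826/2⌋ × 584 = 413 × 584 mm
Y4: ⌊584/2⌋ × 413 = 292 × 413 mm
Y5: ⌊413/2⌋ × 292 = 206 × 292 mm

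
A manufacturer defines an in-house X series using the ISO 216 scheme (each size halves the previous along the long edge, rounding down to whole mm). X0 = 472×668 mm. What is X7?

41 × 59 mm

X1 = 334 × 472 mm (from X0 by 1 halving).
X2: ⌊472/2⌋ × 334 = 236 × 334 mm
X3: ⌊334/2⌋ × 236 = 167 × 236 mm
X4: ⌊236/2⌋ × 167 = 118 × 167 mm
X5: ⌊167/2⌋ × 118 = 83 × 118 mm
X6: ⌊118/2⌋ × 83 = 59 × 83 mm
X7: ⌊83/2⌋ × 59 = 41 × 59 mm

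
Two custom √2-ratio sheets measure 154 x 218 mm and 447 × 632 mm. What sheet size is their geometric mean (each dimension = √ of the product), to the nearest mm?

Short side: √(154 · 447) = √68838 ≈ 262.4 → 262 mm
Long side: √(218 · 632) = √137776 ≈ 371.2 → 371 mm

262 × 371 mm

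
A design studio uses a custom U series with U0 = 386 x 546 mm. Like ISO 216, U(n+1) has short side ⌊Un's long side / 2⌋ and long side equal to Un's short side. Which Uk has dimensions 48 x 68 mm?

U6

U0: 386 × 546 mm
U1: 273 × 386 mm
U2: 193 × 273 mm
U3: 136 × 193 mm
U4: 96 × 136 mm
U5: 68 × 96 mm
U6: 48 × 68 mm
U7: 34 × 48 mm
→ matches U6.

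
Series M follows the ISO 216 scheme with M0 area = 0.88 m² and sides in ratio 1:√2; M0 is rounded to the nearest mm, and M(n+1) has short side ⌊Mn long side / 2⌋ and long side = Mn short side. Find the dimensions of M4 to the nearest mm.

Let M0's short side be w mm. w · w√2 = 0.88 m² = 880,000 mm², so w ≈ 788.8 mm and w√2 ≈ 1115.6 mm → M0 = 789 × 1116 mm.
M1: ⌊1116/2⌋ × 789 = 558 × 789 mm
M2: ⌊789/2⌋ × 558 = 394 × 558 mm
M3: ⌊558/2⌋ × 394 = 279 × 394 mm
M4: ⌊394/2⌋ × 279 = 197 × 279 mm

197 × 279 mm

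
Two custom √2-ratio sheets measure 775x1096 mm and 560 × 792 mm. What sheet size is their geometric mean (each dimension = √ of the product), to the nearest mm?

659 × 932 mm

Short side: √(775 · 560) = √434000 ≈ 658.8 → 659 mm
Long side: √(1096 · 792) = √868032 ≈ 931.7 → 932 mm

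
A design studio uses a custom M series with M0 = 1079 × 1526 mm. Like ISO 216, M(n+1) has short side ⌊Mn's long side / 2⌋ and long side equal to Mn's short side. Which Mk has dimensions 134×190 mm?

M6

M0: 1079 × 1526 mm
M1: 763 × 1079 mm
M2: 539 × 763 mm
M3: 381 × 539 mm
M4: 269 × 381 mm
M5: 190 × 269 mm
M6: 134 × 190 mm
M7: 95 × 134 mm
→ matches M6.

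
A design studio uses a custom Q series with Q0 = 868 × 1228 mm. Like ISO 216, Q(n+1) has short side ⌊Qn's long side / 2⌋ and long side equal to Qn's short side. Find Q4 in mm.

217 × 307 mm

Q1: ⌊1228/2⌋ × 868 = 614 × 868 mm
Q2: ⌊868/2⌋ × 614 = 434 × 614 mm
Q3: ⌊614/2⌋ × 434 = 307 × 434 mm
Q4: ⌊434/2⌋ × 307 = 217 × 307 mm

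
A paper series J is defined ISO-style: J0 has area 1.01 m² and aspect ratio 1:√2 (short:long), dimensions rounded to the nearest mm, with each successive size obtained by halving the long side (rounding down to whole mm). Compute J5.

149 × 211 mm

Let J0's short side be w mm. w · w√2 = 1.01 m² = 1,010,000 mm², so w ≈ 845.1 mm and w√2 ≈ 1195.1 mm → J0 = 845 × 1195 mm.
J1: ⌊1195/2⌋ × 845 = 597 × 845 mm
J2: ⌊845/2⌋ × 597 = 422 × 597 mm
J3: ⌊597/2⌋ × 422 = 298 × 422 mm
J4: ⌊422/2⌋ × 298 = 211 × 298 mm
J5: ⌊298/2⌋ × 211 = 149 × 211 mm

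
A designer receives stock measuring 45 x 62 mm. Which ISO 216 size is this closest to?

Aspect ratio 62/45 ≈ 1.378 (ISO target is √2 ≈ 1.414).
In the B-series (B0 = 1000 × 1414 mm): B9 = 44 × 62 mm.
Off by 1 mm total — nearest standard size.

B9 (44 × 62 mm)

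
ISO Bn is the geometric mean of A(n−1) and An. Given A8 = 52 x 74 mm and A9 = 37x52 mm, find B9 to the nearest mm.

Short side: √(52 · 37) = √1924 ≈ 43.9 → 44 mm
Long side: √(74 · 52) = √3848 ≈ 62.0 → 62 mm

44 × 62 mm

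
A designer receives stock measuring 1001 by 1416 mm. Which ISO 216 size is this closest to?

B0 (1000 × 1414 mm)

Aspect ratio 1416/1001 ≈ 1.415 — close to the ISO √2 ≈ 1.414.
In the B-series (B0 = 1000 × 1414 mm): B0 = 1000 × 1414 mm.
Off by 3 mm total — nearest standard size.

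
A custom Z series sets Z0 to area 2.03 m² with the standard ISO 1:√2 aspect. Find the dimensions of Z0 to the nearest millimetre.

Let the short side be w mm. Then w · w√2 = 2.03 m² = 2,030,000 mm².
w² = 2,030,000/√2, so w ≈ 1198.1 mm; long side = w√2 ≈ 1694.4 mm.

1198 × 1694 mm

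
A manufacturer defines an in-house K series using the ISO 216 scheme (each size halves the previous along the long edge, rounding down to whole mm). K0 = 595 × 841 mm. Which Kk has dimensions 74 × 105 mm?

K6

K0: 595 × 841 mm
K1: 420 × 595 mm
K2: 297 × 420 mm
K3: 210 × 297 mm
K4: 148 × 210 mm
K5: 105 × 148 mm
K6: 74 × 105 mm
K7: 52 × 74 mm
→ matches K6.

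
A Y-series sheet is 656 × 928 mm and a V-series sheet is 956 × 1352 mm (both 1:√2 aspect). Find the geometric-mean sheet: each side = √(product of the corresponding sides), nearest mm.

Short side: √(656 · 956) = √627136 ≈ 791.9 → 792 mm
Long side: √(928 · 1352) = √1254656 ≈ 1120.1 → 1120 mm

792 × 1120 mm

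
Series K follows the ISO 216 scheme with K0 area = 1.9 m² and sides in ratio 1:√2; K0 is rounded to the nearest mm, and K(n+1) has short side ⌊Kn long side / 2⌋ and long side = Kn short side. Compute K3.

409 × 579 mm

Let K0's short side be w mm. w · w√2 = 1.9 m² = 1,900,000 mm², so w ≈ 1159.1 mm and w√2 ≈ 1639.2 mm → K0 = 1159 × 1639 mm.
K1: ⌊1639/2⌋ × 1159 = 819 × 1159 mm
K2: ⌊1159/2⌋ × 819 = 579 × 819 mm
K3: ⌊819/2⌋ × 579 = 409 × 579 mm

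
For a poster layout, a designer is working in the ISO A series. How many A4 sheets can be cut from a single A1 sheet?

Each ISO step halves the sheet: 1 × A1 → 2 × A2 → 4 × A3 → 8 × A4
From A1 to A4 is 3 halving steps: 2^3 = 8.

8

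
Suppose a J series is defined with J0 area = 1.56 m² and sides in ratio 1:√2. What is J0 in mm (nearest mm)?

Let the short side be w mm. Then w · w√2 = 1.56 m² = 1,560,000 mm².
w² = 1,560,000/√2, so w ≈ 1050.3 mm; long side = w√2 ≈ 1485.3 mm.

1050 × 1485 mm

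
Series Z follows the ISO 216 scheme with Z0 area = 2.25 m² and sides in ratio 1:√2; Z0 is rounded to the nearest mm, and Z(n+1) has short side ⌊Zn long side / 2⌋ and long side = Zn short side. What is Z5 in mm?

223 × 315 mm

Let Z0's short side be w mm. w · w√2 = 2.25 m² = 2,250,000 mm², so w ≈ 1261.3 mm and w√2 ≈ 1783.8 mm → Z0 = 1261 × 1784 mm.
Z1: ⌊1784/2⌋ × 1261 = 892 × 1261 mm
Z2: ⌊1261/2⌋ × 892 = 630 × 892 mm
Z3: ⌊892/2⌋ × 630 = 446 × 630 mm
Z4: ⌊630/2⌋ × 446 = 315 × 446 mm
Z5: ⌊446/2⌋ × 315 = 223 × 315 mm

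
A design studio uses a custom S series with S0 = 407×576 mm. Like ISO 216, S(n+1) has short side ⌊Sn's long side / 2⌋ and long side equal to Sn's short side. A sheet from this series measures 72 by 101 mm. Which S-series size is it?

S5

S0: 407 × 576 mm
S1: 288 × 407 mm
S2: 203 × 288 mm
S3: 144 × 203 mm
S4: 101 × 144 mm
S5: 72 × 101 mm
S6: 50 × 72 mm
→ matches S5.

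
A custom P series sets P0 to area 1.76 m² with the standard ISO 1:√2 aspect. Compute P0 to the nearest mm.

Let the short side be w mm. Then w · w√2 = 1.76 m² = 1,760,000 mm².
w² = 1,760,000/√2, so w ≈ 1115.6 mm; long side = w√2 ≈ 1577.7 mm.

1116 × 1578 mm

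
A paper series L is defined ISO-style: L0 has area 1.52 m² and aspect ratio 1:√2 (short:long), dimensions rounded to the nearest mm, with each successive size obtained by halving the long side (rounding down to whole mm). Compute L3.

366 × 518 mm

Let L0's short side be w mm. w · w√2 = 1.52 m² = 1,520,000 mm², so w ≈ 1036.7 mm and w√2 ≈ 1466.2 mm → L0 = 1037 × 1466 mm.
L1: ⌊1466/2⌋ × 1037 = 733 × 1037 mm
L2: ⌊1037/2⌋ × 733 = 518 × 733 mm
L3: ⌊733/2⌋ × 518 = 366 × 518 mm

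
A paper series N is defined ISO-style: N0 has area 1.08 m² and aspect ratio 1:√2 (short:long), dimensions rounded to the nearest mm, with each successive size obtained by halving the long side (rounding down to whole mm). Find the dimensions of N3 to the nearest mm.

Let N0's short side be w mm. w · w√2 = 1.08 m² = 1,080,000 mm², so w ≈ 873.9 mm and w√2 ≈ 1235.9 mm → N0 = 874 × 1236 mm.
N1: ⌊1236/2⌋ × 874 = 618 × 874 mm
N2: ⌊874/2⌋ × 618 = 437 × 618 mm
N3: ⌊618/2⌋ × 437 = 309 × 437 mm

309 × 437 mm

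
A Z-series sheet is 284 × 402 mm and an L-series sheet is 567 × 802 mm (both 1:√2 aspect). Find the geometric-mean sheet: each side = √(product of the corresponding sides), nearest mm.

Short side: √(284 · 567) = √161028 ≈ 401.3 → 401 mm
Long side: √(402 · 802) = √322404 ≈ 567.8 → 568 mm

401 × 568 mm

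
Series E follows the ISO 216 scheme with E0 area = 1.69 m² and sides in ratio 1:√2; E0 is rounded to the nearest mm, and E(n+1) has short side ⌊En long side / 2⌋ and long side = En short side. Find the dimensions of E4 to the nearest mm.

273 × 386 mm

Let E0's short side be w mm. w · w√2 = 1.69 m² = 1,690,000 mm², so w ≈ 1093.2 mm and w√2 ≈ 1546.0 mm → E0 = 1093 × 1546 mm.
E1: ⌊1546/2⌋ × 1093 = 773 × 1093 mm
E2: ⌊1093/2⌋ × 773 = 546 × 773 mm
E3: ⌊773/2⌋ × 546 = 386 × 546 mm
E4: ⌊546/2⌋ × 386 = 273 × 386 mm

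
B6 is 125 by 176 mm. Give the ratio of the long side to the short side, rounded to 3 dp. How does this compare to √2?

176 / 125 = 1.408
ISO 216 targets √2 ≈ 1.414; the -0.006 deviation is from mm rounding.

1.408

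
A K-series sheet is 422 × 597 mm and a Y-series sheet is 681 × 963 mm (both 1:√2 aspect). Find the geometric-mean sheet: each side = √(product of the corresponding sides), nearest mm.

536 × 758 mm

Short side: √(422 · 681) = √287382 ≈ 536.1 → 536 mm
Long side: √(597 · 963) = √574911 ≈ 758.2 → 758 mm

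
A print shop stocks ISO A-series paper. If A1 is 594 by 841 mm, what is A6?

A2: ⌊841/2⌋ × 594 = 420 × 594 mm
A3: ⌊594/2⌋ × 420 = 297 × 420 mm
A4: ⌊420/2⌋ × 297 = 210 × 297 mm
A5: ⌊297/2⌋ × 210 = 148 × 210 mm
A6: ⌊210/2⌋ × 148 = 105 × 148 mm

105 × 148 mm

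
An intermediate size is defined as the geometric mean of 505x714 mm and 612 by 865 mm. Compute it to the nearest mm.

Short side: √(505 · 612) = √309060 ≈ 555.9 → 556 mm
Long side: √(714 · 865) = √617610 ≈ 785.9 → 786 mm

556 × 786 mm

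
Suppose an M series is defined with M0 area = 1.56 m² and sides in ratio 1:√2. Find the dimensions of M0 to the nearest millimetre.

Let the short side be w mm. Then w · w√2 = 1.56 m² = 1,560,000 mm².
w² = 1,560,000/√2, so w ≈ 1050.3 mm; long side = w√2 ≈ 1485.3 mm.

1050 × 1485 mm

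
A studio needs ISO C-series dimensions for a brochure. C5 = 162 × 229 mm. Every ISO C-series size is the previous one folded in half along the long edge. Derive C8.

C6: ⌊229/2⌋ × 162 = 114 × 162 mm
C7: ⌊162/2⌋ × 114 = 81 × 114 mm
C8: ⌊114/2⌋ × 81 = 57 × 81 mm

57 × 81 mm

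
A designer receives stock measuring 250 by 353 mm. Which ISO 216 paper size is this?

Aspect ratio 353/250 ≈ 1.412 — close to the ISO √2 ≈ 1.414.
In the B-series (B0 = 1000 × 1414 mm): B4 = 250 × 353 mm.

B4 (250 × 353 mm)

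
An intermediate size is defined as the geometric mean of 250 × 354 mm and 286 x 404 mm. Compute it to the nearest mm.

Short side: √(250 · 286) = √71500 ≈ 267.4 → 267 mm
Long side: √(354 · 404) = √143016 ≈ 378.2 → 378 mm

267 × 378 mm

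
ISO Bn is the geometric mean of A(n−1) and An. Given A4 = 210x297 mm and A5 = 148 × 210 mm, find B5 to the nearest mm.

Short side: √(210 · 148) = √31080 ≈ 176.3 → 176 mm
Long side: √(297 · 210) = √62370 ≈ 249.7 → 250 mm

176 × 250 mm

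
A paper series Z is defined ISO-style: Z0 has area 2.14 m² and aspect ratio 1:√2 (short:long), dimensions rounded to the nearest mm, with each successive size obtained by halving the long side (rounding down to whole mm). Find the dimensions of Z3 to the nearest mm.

435 × 615 mm

Let Z0's short side be w mm. w · w√2 = 2.14 m² = 2,140,000 mm², so w ≈ 1230.1 mm and w√2 ≈ 1739.7 mm → Z0 = 1230 × 1740 mm.
Z1: ⌊1740/2⌋ × 1230 = 870 × 1230 mm
Z2: ⌊1230/2⌋ × 870 = 615 × 870 mm
Z3: ⌊870/2⌋ × 615 = 435 × 615 mm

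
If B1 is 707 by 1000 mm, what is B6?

125 × 176 mm

B2: ⌊1000/2⌋ × 707 = 500 × 707 mm
B3: ⌊707/2⌋ × 500 = 353 × 500 mm
B4: ⌊500/2⌋ × 353 = 250 × 353 mm
B5: ⌊353/2⌋ × 250 = 176 × 250 mm
B6: ⌊250/2⌋ × 176 = 125 × 176 mm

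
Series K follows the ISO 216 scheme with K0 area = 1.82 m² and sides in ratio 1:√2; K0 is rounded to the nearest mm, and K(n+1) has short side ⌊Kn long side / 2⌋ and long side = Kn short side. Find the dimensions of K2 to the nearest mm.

567 × 802 mm

Let K0's short side be w mm. w · w√2 = 1.82 m² = 1,820,000 mm², so w ≈ 1134.4 mm and w√2 ≈ 1604.3 mm → K0 = 1134 × 1604 mm.
K1: ⌊1604/2⌋ × 1134 = 802 × 1134 mm
K2: ⌊1134/2⌋ × 802 = 567 × 802 mm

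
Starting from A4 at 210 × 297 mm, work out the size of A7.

74 × 105 mm

A5: ⌊297/2⌋ × 210 = 148 × 210 mm
A6: ⌊210/2⌋ × 148 = 105 × 148 mm
A7: ⌊148/2⌋ × 105 = 74 × 105 mm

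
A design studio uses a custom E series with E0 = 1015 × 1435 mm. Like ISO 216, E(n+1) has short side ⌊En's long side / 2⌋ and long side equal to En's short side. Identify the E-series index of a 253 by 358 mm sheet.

E4

E0: 1015 × 1435 mm
E1: 717 × 1015 mm
E2: 507 × 717 mm
E3: 358 × 507 mm
E4: 253 × 358 mm
E5: 179 × 253 mm
→ matches E4.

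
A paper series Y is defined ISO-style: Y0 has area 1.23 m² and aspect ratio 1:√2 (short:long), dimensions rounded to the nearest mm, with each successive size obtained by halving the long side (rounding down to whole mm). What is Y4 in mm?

Let Y0's short side be w mm. w · w√2 = 1.23 m² = 1,230,000 mm², so w ≈ 932.6 mm and w√2 ≈ 1318.9 mm → Y0 = 933 × 1319 mm.
Y1: ⌊1319/2⌋ × 933 = 659 × 933 mm
Y2: ⌊933/2⌋ × 659 = 466 × 659 mm
Y3: ⌊659/2⌋ × 466 = 329 × 466 mm
Y4: ⌊466/2⌋ × 329 = 233 × 329 mm

233 × 329 mm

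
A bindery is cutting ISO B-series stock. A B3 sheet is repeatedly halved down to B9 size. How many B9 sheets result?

Each ISO step halves the sheet: 1 × B3 → 2 × B4 → 4 × B5 → 8 × B6 → …
From B3 to B9 is 6 halving steps: 2^6 = 64.

64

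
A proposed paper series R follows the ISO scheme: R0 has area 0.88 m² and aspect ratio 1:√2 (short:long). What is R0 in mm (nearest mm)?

Let the short side be w mm. Then w · w√2 = 0.88 m² = 880,000 mm².
w² = 880,000/√2, so w ≈ 788.8 mm; long side = w√2 ≈ 1115.6 mm.

789 × 1116 mm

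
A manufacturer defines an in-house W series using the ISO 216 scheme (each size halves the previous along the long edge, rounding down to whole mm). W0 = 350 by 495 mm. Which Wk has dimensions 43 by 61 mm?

W6

W0: 350 × 495 mm
W1: 247 × 350 mm
W2: 175 × 247 mm
W3: 123 × 175 mm
W4: 87 × 123 mm
W5: 61 × 87 mm
W6: 43 × 61 mm
W7: 30 × 43 mm
→ matches W6.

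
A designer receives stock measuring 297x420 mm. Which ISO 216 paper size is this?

Aspect ratio 420/297 ≈ 1.414 — close to the ISO √2 ≈ 1.414.
In the A-series (A0 area = 1 m²): A3 = 297 × 420 mm.

A3 (297 × 420 mm)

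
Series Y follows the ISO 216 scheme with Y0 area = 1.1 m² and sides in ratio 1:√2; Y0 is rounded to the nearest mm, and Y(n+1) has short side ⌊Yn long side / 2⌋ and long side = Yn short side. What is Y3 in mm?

311 × 441 mm

Let Y0's short side be w mm. w · w√2 = 1.1 m² = 1,100,000 mm², so w ≈ 881.9 mm and w√2 ≈ 1247.3 mm → Y0 = 882 × 1247 mm.
Y1: ⌊1247/2⌋ × 882 = 623 × 882 mm
Y2: ⌊882/2⌋ × 623 = 441 × 623 mm
Y3: ⌊623/2⌋ × 441 = 311 × 441 mm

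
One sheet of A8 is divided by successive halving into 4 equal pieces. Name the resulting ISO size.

A10

4 = 2^2, so 2 halving steps.
A8 → A9 → … → A10 after 2 steps.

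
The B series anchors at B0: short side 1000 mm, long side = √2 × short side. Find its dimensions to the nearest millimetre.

1000 × 1414 mm

Short side = 1000 mm; long side = 1000√2 ≈ 1414.2 mm.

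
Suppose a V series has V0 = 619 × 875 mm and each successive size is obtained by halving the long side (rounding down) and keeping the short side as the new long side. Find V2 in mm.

309 × 437 mm

V1: ⌊875/2⌋ × 619 = 437 × 619 mm
V2: ⌊619/2⌋ × 437 = 309 × 437 mm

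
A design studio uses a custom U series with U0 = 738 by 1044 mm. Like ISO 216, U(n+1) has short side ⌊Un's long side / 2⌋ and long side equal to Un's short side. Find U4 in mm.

184 × 261 mm

U1: ⌊1044/2⌋ × 738 = 522 × 738 mm
U2: ⌊738/2⌋ × 522 = 369 × 522 mm
U3: ⌊522/2⌋ × 369 = 261 × 369 mm
U4: ⌊369/2⌋ × 261 = 184 × 261 mm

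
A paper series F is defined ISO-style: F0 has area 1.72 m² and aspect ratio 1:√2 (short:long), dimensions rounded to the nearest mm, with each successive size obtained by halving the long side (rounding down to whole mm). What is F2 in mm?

Let F0's short side be w mm. w · w√2 = 1.72 m² = 1,720,000 mm², so w ≈ 1102.8 mm and w√2 ≈ 1559.6 mm → F0 = 1103 × 1560 mm.
F1: ⌊1560/2⌋ × 1103 = 780 × 1103 mm
F2: ⌊1103/2⌋ × 780 = 551 × 780 mm

551 × 780 mm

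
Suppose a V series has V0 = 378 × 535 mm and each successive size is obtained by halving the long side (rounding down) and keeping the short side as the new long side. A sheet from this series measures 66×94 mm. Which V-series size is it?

V5

V0: 378 × 535 mm
V1: 267 × 378 mm
V2: 189 × 267 mm
V3: 133 × 189 mm
V4: 94 × 133 mm
V5: 66 × 94 mm
V6: 47 × 66 mm
→ matches V5.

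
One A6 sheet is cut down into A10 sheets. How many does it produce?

A6 = 105 × 148 mm; A10 = 26 × 37 mm.
Each halving step doubles the count; 4 steps from A6 to A10.
2^4 = 16.

16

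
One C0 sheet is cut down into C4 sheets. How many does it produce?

16

C0 = 917 × 1297 mm; C4 = 229 × 324 mm.
Each halving step doubles the count; 4 steps from C0 to C4.
2^4 = 16.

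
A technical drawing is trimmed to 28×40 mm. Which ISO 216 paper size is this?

Aspect ratio 40/28 ≈ 1.429 — close to the ISO √2 ≈ 1.414.
In the C-series (envelope sizes, between A and B): C10 = 28 × 40 mm.

C10 (28 × 40 mm)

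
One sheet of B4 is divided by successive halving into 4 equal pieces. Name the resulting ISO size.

4 = 2^2, so 2 halving steps.
B4 → B5 → … → B6 after 2 steps.

B6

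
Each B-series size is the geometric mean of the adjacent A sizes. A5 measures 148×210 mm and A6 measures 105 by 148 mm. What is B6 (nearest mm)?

125 × 176 mm

Short side: √(148 · 105) = √15540 ≈ 124.7 → 125 mm
Long side: √(210 · 148) = √31080 ≈ 176.3 → 176 mm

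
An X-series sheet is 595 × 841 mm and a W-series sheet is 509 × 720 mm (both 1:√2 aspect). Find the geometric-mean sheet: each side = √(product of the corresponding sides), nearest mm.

Short side: √(595 · 509) = √302855 ≈ 550.3 → 550 mm
Long side: √(841 · 720) = √605520 ≈ 778.2 → 778 mm

550 × 778 mm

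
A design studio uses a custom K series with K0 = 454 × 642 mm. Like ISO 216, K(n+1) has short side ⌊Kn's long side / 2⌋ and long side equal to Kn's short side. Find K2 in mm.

K1: ⌊642/2⌋ × 454 = 321 × 454 mm
K2: ⌊454/2⌋ × 321 = 227 × 321 mm

227 × 321 mm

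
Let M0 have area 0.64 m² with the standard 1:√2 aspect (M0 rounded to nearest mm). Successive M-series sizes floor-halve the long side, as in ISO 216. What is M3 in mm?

Let M0's short side be w mm. w · w√2 = 0.64 m² = 640,000 mm², so w ≈ 672.7 mm and w√2 ≈ 951.4 mm → M0 = 673 × 951 mm.
M1: ⌊951/2⌋ × 673 = 475 × 673 mm
M2: ⌊673/2⌋ × 475 = 336 × 475 mm
M3: ⌊475/2⌋ × 336 = 237 × 336 mm

237 × 336 mm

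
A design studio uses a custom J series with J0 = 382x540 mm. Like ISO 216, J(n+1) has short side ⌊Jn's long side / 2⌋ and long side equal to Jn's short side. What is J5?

J1: ⌊540/2⌋ × 382 = 270 × 382 mm
J2: ⌊382/2⌋ × 270 = 191 × 270 mm
J3: ⌊270/2⌋ × 191 = 135 × 191 mm
J4: ⌊191/2⌋ × 135 = 95 × 135 mm
J5: ⌊135/2⌋ × 95 = 67 × 95 mm

67 × 95 mm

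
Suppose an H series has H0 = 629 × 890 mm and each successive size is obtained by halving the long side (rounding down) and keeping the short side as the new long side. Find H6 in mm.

H1 = 445 × 629 mm (from H0 by 1 halving).
H2: ⌊629/2⌋ × 445 = 314 × 445 mm
H3: ⌊445/2⌋ × 314 = 222 × 314 mm
H4: ⌊314/2⌋ × 222 = 157 × 222 mm
H5: ⌊222/2⌋ × 157 = 111 × 157 mm
H6: ⌊157/2⌋ × 111 = 78 × 111 mm

78 × 111 mm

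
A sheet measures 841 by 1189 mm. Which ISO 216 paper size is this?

A0 (841 × 1189 mm)

Aspect ratio 1189/841 ≈ 1.414 — close to the ISO √2 ≈ 1.414.
In the A-series (A0 area = 1 m²): A0 = 841 × 1189 mm.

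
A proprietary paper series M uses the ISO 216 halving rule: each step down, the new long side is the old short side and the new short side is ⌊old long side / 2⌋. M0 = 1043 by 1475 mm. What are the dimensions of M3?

368 × 521 mm

M1 = 737 × 1043 mm (from M0 by 1 halving).
M2: ⌊1043/2⌋ × 737 = 521 × 737 mm
M3: ⌊737/2⌋ × 521 = 368 × 521 mm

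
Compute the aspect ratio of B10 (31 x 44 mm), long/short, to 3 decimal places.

1.419

44 / 31 = 1.419
ISO 216 targets √2 ≈ 1.414; the +0.005 deviation is from mm rounding.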